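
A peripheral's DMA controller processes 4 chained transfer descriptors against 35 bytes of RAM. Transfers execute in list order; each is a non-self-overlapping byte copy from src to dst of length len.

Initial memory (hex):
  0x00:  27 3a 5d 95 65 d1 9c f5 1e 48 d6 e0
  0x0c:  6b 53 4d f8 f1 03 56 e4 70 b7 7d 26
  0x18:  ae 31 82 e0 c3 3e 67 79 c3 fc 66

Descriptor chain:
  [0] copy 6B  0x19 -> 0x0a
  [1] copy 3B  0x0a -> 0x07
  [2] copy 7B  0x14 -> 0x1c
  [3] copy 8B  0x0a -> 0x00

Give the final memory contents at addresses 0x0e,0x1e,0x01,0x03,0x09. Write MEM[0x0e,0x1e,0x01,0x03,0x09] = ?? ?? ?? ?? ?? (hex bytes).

MEM[0x0e,0x1e,0x01,0x03,0x09] = 3e 7d 82 c3 e0

[0] 0x19->0x0a len=6 : 31 82 e0 c3 3e 67
[1] 0x0a->0x07 len=3 : 31 82 e0
[2] 0x14->0x1c len=7 : 70 b7 7d 26 ae 31 82
[3] 0x0a->0x00 len=8 : 31 82 e0 c3 3e 67 f1 03
query mem[0x0e]=0x3e, mem[0x1e]=0x7d, mem[0x01]=0x82, mem[0x03]=0xc3, mem[0x09]=0xe0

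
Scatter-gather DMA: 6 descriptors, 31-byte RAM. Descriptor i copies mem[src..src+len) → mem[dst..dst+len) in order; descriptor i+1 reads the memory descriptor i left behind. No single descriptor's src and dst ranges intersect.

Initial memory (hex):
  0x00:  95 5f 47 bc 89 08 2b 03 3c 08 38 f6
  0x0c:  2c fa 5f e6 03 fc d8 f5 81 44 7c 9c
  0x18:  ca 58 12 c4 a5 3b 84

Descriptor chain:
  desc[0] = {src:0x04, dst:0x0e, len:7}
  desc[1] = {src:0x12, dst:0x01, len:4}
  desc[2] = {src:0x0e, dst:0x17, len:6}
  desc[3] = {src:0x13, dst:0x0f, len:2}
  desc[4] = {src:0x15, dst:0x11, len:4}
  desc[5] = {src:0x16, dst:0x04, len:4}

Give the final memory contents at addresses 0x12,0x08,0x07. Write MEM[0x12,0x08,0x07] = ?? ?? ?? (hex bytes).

D0: mem[0x0e..0x14] <- [89 08 2b 03 3c 08 38]
D1: mem[0x01..0x04] <- [3c 08 38 44]
D2: mem[0x17..0x1c] <- [89 08 2b 03 3c 08]
D3: mem[0x0f..0x10] <- [08 38]
D4: mem[0x11..0x14] <- [44 7c 89 08]
D5: mem[0x04..0x07] <- [7c 89 08 2b]
query mem[0x12]=0x7c, mem[0x08]=0x3c, mem[0x07]=0x2b

MEM[0x12,0x08,0x07] = 7c 3c 2b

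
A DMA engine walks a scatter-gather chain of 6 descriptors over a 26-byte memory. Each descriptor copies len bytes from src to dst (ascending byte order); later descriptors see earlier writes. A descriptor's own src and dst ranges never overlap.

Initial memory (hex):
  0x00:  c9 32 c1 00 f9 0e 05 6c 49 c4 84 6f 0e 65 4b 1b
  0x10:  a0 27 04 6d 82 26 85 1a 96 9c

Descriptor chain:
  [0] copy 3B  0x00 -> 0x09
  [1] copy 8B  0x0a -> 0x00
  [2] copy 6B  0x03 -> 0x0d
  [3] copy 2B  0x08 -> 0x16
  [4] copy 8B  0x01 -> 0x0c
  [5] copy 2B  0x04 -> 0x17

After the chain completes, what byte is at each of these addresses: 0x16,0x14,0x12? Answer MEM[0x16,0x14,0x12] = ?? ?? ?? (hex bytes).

MEM[0x16,0x14,0x12] = 49 82 27

  after D0: wrote 3B at 0x09 = c932c1
  after D1: wrote 8B at 0x00 = 32c10e654b1ba027
  after D2: wrote 6B at 0x0d = 654b1ba02749
  after D3: wrote 2B at 0x16 = 49c9
  after D4: wrote 8B at 0x0c = c10e654b1ba02749
  after D5: wrote 2B at 0x17 = 4b1b
query mem[0x16]=0x49, mem[0x14]=0x82, mem[0x12]=0x27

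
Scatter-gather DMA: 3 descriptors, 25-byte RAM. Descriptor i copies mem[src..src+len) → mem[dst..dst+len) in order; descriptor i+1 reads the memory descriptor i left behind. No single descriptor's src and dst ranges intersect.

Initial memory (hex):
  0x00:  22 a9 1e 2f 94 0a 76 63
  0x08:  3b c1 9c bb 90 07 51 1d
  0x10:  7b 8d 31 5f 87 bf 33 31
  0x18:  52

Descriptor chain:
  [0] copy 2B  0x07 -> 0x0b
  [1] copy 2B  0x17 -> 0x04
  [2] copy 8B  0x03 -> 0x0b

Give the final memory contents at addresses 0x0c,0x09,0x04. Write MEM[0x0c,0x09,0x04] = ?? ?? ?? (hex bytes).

#0 dst[0x0b+2] := {0x63,0x3b}
#1 dst[0x04+2] := {0x31,0x52}
#2 dst[0x0b+8] := {0x2f,0x31,0x52,0x76,0x63,0x3b,0xc1,0x9c}
query mem[0x0c]=0x31, mem[0x09]=0xc1, mem[0x04]=0x31

MEM[0x0c,0x09,0x04] = 31 c1 31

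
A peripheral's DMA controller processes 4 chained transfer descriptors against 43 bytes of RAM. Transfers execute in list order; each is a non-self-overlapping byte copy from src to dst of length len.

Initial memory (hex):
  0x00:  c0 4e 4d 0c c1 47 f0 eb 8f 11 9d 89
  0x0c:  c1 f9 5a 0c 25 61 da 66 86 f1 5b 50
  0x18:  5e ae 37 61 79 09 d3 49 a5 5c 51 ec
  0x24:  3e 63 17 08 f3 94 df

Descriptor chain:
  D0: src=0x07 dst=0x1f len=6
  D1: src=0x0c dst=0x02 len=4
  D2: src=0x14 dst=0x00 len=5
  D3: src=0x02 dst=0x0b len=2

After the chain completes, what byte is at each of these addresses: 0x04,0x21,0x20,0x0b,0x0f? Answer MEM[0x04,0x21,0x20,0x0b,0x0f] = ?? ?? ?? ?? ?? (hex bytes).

MEM[0x04,0x21,0x20,0x0b,0x0f] = 5e 11 8f 5b 0c

D0: mem[0x1f..0x24] <- [eb 8f 11 9d 89 c1]
D1: mem[0x02..0x05] <- [c1 f9 5a 0c]
D2: mem[0x00..0x04] <- [86 f1 5b 50 5e]
D3: mem[0x0b..0x0c] <- [5b 50]
query mem[0x04]=0x5e, mem[0x21]=0x11, mem[0x20]=0x8f, mem[0x0b]=0x5b, mem[0x0f]=0x0c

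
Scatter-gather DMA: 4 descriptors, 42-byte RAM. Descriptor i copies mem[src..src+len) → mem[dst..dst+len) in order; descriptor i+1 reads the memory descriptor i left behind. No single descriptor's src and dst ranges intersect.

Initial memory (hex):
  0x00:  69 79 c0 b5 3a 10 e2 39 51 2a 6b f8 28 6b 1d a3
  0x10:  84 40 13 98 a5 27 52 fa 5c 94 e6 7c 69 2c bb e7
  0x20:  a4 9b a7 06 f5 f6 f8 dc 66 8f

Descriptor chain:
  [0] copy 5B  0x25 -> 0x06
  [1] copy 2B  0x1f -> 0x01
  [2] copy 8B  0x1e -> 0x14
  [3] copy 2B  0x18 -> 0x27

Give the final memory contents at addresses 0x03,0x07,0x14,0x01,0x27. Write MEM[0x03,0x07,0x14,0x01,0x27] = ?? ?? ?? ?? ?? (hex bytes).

D0: mem[0x06..0x0a] <- [f6 f8 dc 66 8f]
D1: mem[0x01..0x02] <- [e7 a4]
D2: mem[0x14..0x1b] <- [bb e7 a4 9b a7 06 f5 f6]
D3: mem[0x27..0x28] <- [a7 06]
query mem[0x03]=0xb5, mem[0x07]=0xf8, mem[0x14]=0xbb, mem[0x01]=0xe7, mem[0x27]=0xa7

MEM[0x03,0x07,0x14,0x01,0x27] = b5 f8 bb e7 a7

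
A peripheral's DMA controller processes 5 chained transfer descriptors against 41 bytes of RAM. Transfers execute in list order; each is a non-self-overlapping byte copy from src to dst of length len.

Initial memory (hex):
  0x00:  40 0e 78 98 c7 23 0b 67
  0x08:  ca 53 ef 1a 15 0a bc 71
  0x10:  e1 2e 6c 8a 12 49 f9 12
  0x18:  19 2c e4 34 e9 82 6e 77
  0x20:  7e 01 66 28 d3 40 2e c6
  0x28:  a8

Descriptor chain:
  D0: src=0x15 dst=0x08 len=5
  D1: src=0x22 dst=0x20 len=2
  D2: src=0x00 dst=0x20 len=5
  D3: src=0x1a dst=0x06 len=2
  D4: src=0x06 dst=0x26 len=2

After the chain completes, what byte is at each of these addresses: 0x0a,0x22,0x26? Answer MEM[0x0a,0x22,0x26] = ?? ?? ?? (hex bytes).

D0: mem[0x08..0x0c] <- [49 f9 12 19 2c]
D1: mem[0x20..0x21] <- [66 28]
D2: mem[0x20..0x24] <- [40 0e 78 98 c7]
D3: mem[0x06..0x07] <- [e4 34]
D4: mem[0x26..0x27] <- [e4 34]
query mem[0x0a]=0x12, mem[0x22]=0x78, mem[0x26]=0xe4

MEM[0x0a,0x22,0x26] = 12 78 e4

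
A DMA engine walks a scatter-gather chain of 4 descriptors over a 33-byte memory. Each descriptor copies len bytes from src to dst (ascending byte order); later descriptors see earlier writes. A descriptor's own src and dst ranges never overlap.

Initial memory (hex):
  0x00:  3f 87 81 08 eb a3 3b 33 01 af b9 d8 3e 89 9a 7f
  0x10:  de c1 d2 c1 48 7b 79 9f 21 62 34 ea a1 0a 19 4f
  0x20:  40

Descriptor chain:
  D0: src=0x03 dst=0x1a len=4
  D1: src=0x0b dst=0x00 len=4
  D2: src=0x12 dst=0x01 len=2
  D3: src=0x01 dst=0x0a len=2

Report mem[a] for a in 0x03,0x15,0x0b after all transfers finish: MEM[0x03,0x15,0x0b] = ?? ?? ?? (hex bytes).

MEM[0x03,0x15,0x0b] = 9a 7b c1

D0: mem[0x1a..0x1d] <- [08 eb a3 3b]
D1: mem[0x00..0x03] <- [d8 3e 89 9a]
D2: mem[0x01..0x02] <- [d2 c1]
D3: mem[0x0a..0x0b] <- [d2 c1]
query mem[0x03]=0x9a, mem[0x15]=0x7b, mem[0x0b]=0xc1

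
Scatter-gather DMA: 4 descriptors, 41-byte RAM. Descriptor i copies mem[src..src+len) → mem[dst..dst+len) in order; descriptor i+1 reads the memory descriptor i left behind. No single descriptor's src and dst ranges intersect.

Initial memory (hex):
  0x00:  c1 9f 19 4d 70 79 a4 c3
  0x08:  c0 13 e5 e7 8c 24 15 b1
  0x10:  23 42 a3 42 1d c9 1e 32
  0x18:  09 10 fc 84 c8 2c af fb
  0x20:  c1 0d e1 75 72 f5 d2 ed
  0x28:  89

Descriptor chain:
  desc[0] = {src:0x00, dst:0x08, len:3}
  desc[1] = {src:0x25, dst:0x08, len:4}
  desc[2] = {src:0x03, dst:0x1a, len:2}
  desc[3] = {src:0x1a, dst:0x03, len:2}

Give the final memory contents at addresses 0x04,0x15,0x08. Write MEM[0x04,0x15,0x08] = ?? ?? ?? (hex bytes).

  after D0: wrote 3B at 0x08 = c19f19
  after D1: wrote 4B at 0x08 = f5d2ed89
  after D2: wrote 2B at 0x1a = 4d70
  after D3: wrote 2B at 0x03 = 4d70
query mem[0x04]=0x70, mem[0x15]=0xc9, mem[0x08]=0xf5

MEM[0x04,0x15,0x08] = 70 c9 f5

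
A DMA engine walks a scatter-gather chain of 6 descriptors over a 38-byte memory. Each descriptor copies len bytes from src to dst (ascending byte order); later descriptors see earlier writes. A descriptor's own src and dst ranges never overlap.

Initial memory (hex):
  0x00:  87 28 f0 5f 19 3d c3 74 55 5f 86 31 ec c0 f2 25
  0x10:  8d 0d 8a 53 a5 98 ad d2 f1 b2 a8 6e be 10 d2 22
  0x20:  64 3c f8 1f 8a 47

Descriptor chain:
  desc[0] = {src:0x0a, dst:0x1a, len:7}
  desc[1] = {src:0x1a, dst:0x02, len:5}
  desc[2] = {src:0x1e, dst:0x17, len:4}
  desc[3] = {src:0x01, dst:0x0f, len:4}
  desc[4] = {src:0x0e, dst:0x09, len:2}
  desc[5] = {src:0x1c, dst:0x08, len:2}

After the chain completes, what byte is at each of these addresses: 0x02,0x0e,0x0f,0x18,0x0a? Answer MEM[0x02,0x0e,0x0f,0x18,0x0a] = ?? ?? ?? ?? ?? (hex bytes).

[0] 0x0a->0x1a len=7 : 86 31 ec c0 f2 25 8d
[1] 0x1a->0x02 len=5 : 86 31 ec c0 f2
[2] 0x1e->0x17 len=4 : f2 25 8d 3c
[3] 0x01->0x0f len=4 : 28 86 31 ec
[4] 0x0e->0x09 len=2 : f2 28
[5] 0x1c->0x08 len=2 : ec c0
query mem[0x02]=0x86, mem[0x0e]=0xf2, mem[0x0f]=0x28, mem[0x18]=0x25, mem[0x0a]=0x28

MEM[0x02,0x0e,0x0f,0x18,0x0a] = 86 f2 28 25 28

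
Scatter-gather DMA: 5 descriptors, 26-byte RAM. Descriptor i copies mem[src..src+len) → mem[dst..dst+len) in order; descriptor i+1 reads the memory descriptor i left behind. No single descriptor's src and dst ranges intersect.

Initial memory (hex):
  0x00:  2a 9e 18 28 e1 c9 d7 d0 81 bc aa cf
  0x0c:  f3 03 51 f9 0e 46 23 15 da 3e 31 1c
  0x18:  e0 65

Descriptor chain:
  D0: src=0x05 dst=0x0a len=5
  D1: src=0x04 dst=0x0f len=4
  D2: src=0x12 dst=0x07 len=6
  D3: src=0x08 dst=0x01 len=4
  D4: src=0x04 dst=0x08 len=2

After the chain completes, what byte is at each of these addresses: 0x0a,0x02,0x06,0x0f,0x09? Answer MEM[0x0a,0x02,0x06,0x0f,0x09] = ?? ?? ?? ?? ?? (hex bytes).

#0 dst[0x0a+5] := {0xc9,0xd7,0xd0,0x81,0xbc}
#1 dst[0x0f+4] := {0xe1,0xc9,0xd7,0xd0}
#2 dst[0x07+6] := {0xd0,0x15,0xda,0x3e,0x31,0x1c}
#3 dst[0x01+4] := {0x15,0xda,0x3e,0x31}
#4 dst[0x08+2] := {0x31,0xc9}
query mem[0x0a]=0x3e, mem[0x02]=0xda, mem[0x06]=0xd7, mem[0x0f]=0xe1, mem[0x09]=0xc9

MEM[0x0a,0x02,0x06,0x0f,0x09] = 3e da d7 e1 c9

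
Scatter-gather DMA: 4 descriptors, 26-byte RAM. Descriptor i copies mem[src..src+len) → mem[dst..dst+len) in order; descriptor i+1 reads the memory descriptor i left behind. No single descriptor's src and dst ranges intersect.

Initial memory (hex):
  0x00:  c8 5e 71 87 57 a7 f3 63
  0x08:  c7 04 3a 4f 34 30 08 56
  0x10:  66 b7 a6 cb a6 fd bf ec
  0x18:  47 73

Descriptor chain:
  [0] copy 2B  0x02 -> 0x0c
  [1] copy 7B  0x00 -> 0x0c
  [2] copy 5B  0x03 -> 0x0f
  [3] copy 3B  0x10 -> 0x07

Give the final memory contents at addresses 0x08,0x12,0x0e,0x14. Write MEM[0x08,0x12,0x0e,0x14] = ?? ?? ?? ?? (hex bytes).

MEM[0x08,0x12,0x0e,0x14] = a7 f3 71 a6

D0: mem[0x0c..0x0d] <- [71 87]
D1: mem[0x0c..0x12] <- [c8 5e 71 87 57 a7 f3]
D2: mem[0x0f..0x13] <- [87 57 a7 f3 63]
D3: mem[0x07..0x09] <- [57 a7 f3]
query mem[0x08]=0xa7, mem[0x12]=0xf3, mem[0x0e]=0x71, mem[0x14]=0xa6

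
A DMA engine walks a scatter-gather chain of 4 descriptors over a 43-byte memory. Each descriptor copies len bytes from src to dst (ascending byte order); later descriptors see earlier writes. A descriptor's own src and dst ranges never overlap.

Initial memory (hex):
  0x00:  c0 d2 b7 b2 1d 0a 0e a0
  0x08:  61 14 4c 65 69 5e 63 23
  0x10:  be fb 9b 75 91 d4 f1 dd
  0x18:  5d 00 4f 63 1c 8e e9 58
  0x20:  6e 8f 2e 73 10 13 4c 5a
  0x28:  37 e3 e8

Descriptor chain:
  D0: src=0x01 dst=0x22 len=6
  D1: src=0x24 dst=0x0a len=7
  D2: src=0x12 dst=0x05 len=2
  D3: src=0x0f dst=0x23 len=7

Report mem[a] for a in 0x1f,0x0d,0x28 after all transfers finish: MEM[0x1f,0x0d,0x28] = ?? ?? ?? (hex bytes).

[0] 0x01->0x22 len=6 : d2 b7 b2 1d 0a 0e
[1] 0x24->0x0a len=7 : b2 1d 0a 0e 37 e3 e8
[2] 0x12->0x05 len=2 : 9b 75
[3] 0x0f->0x23 len=7 : e3 e8 fb 9b 75 91 d4
query mem[0x1f]=0x58, mem[0x0d]=0x0e, mem[0x28]=0x91

MEM[0x1f,0x0d,0x28] = 58 0e 91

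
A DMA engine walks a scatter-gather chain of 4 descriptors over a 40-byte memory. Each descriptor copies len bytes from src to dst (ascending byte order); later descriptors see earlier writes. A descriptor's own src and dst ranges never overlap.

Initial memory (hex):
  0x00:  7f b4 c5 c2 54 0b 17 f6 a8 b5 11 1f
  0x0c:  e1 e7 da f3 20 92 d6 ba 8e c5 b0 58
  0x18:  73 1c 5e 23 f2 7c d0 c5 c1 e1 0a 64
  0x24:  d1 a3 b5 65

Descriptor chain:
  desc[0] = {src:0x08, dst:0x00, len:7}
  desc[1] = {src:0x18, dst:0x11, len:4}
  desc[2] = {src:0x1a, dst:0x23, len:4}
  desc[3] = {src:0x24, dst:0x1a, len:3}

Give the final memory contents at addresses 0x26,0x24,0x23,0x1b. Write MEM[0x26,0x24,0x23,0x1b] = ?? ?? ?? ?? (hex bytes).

MEM[0x26,0x24,0x23,0x1b] = 7c 23 5e f2

  after D0: wrote 7B at 0x00 = a8b5111fe1e7da
  after D1: wrote 4B at 0x11 = 731c5e23
  after D2: wrote 4B at 0x23 = 5e23f27c
  after D3: wrote 3B at 0x1a = 23f27c
query mem[0x26]=0x7c, mem[0x24]=0x23, mem[0x23]=0x5e, mem[0x1b]=0xf2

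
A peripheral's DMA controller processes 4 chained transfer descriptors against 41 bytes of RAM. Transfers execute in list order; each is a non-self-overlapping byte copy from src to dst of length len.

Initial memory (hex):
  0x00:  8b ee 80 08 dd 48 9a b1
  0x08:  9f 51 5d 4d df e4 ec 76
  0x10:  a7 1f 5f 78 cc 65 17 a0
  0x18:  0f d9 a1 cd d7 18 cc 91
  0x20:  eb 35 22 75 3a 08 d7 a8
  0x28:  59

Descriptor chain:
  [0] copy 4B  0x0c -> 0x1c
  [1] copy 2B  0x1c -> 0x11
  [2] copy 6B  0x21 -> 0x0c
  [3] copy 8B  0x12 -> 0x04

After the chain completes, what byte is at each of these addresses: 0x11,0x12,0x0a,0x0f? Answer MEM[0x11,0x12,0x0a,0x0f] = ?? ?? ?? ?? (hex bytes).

  after D0: wrote 4B at 0x1c = dfe4ec76
  after D1: wrote 2B at 0x11 = dfe4
  after D2: wrote 6B at 0x0c = 3522753a08d7
  after D3: wrote 8B at 0x04 = e478cc6517a00fd9
query mem[0x11]=0xd7, mem[0x12]=0xe4, mem[0x0a]=0x0f, mem[0x0f]=0x3a

MEM[0x11,0x12,0x0a,0x0f] = d7 e4 0f 3a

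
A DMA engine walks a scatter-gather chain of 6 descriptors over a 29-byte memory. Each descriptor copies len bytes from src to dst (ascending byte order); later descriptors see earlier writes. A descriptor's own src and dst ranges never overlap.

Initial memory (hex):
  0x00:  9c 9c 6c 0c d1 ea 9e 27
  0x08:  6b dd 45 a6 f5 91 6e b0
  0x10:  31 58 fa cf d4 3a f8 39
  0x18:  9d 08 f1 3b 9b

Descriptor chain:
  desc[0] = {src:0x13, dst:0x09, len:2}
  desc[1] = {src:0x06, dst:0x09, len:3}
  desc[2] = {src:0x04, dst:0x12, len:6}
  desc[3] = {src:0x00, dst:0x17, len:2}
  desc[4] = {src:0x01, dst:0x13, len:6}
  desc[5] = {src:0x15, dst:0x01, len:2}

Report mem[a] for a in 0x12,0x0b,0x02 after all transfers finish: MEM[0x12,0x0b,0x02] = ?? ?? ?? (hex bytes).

MEM[0x12,0x0b,0x02] = d1 6b d1

#0 dst[0x09+2] := {0xcf,0xd4}
#1 dst[0x09+3] := {0x9e,0x27,0x6b}
#2 dst[0x12+6] := {0xd1,0xea,0x9e,0x27,0x6b,0x9e}
#3 dst[0x17+2] := {0x9c,0x9c}
#4 dst[0x13+6] := {0x9c,0x6c,0x0c,0xd1,0xea,0x9e}
#5 dst[0x01+2] := {0x0c,0xd1}
query mem[0x12]=0xd1, mem[0x0b]=0x6b, mem[0x02]=0xd1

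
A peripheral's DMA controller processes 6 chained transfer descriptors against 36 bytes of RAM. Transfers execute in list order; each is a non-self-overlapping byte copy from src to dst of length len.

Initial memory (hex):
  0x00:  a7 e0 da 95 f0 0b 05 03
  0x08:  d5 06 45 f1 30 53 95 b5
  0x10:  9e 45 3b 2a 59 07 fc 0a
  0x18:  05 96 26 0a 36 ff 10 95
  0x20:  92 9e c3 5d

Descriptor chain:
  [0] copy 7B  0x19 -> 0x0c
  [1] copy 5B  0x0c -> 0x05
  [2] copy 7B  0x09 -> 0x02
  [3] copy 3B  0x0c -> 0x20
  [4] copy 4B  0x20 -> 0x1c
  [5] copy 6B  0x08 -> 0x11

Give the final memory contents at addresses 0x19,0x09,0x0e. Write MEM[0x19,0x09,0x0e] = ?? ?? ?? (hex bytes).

[0] 0x19->0x0c len=7 : 96 26 0a 36 ff 10 95
[1] 0x0c->0x05 len=5 : 96 26 0a 36 ff
[2] 0x09->0x02 len=7 : ff 45 f1 96 26 0a 36
[3] 0x0c->0x20 len=3 : 96 26 0a
[4] 0x20->0x1c len=4 : 96 26 0a 5d
[5] 0x08->0x11 len=6 : 36 ff 45 f1 96 26
query mem[0x19]=0x96, mem[0x09]=0xff, mem[0x0e]=0x0a

MEM[0x19,0x09,0x0e] = 96 ff 0a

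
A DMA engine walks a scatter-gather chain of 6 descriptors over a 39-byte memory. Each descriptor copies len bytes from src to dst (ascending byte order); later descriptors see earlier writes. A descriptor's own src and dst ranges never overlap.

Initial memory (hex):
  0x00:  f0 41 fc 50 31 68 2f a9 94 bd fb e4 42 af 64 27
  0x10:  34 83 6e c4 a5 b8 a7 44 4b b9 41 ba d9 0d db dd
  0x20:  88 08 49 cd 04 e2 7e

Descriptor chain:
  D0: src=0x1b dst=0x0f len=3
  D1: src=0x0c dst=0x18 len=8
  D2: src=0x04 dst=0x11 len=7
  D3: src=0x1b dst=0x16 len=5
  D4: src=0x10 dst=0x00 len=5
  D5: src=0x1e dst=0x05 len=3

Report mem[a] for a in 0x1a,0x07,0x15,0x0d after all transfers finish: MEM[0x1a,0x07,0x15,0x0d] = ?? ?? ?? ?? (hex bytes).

MEM[0x1a,0x07,0x15,0x0d] = c4 88 94 af

[0] 0x1b->0x0f len=3 : ba d9 0d
[1] 0x0c->0x18 len=8 : 42 af 64 ba d9 0d 6e c4
[2] 0x04->0x11 len=7 : 31 68 2f a9 94 bd fb
[3] 0x1b->0x16 len=5 : ba d9 0d 6e c4
[4] 0x10->0x00 len=5 : d9 31 68 2f a9
[5] 0x1e->0x05 len=3 : 6e c4 88
query mem[0x1a]=0xc4, mem[0x07]=0x88, mem[0x15]=0x94, mem[0x0d]=0xaf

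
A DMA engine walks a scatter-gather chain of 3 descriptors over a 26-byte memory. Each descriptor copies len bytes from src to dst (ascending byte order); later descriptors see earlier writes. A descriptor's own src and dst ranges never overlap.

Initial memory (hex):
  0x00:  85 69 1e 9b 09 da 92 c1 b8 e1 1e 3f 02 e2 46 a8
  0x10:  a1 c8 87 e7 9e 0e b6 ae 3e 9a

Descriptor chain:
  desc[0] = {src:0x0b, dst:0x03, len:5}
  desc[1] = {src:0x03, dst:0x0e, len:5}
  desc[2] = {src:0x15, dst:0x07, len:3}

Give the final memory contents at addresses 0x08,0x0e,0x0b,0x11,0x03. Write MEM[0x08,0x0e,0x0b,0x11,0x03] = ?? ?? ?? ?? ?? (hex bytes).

D0: mem[0x03..0x07] <- [3f 02 e2 46 a8]
D1: mem[0x0e..0x12] <- [3f 02 e2 46 a8]
D2: mem[0x07..0x09] <- [0e b6 ae]
query mem[0x08]=0xb6, mem[0x0e]=0x3f, mem[0x0b]=0x3f, mem[0x11]=0x46, mem[0x03]=0x3f

MEM[0x08,0x0e,0x0b,0x11,0x03] = b6 3f 3f 46 3f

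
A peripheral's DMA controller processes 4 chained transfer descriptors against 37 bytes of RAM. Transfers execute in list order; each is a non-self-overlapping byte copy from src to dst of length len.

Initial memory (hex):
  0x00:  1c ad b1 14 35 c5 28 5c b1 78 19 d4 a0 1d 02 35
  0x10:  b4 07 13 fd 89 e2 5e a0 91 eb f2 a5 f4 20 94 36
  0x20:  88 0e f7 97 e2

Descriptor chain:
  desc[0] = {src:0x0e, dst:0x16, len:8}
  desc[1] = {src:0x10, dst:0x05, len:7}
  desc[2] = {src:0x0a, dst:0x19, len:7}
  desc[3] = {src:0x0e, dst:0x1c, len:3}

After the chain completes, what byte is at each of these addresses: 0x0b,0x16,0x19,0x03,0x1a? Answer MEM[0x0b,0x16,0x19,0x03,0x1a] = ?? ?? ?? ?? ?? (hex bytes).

MEM[0x0b,0x16,0x19,0x03,0x1a] = 02 02 e2 14 02

  after D0: wrote 8B at 0x16 = 0235b40713fd89e2
  after D1: wrote 7B at 0x05 = b40713fd89e202
  after D2: wrote 7B at 0x19 = e202a01d0235b4
  after D3: wrote 3B at 0x1c = 0235b4
query mem[0x0b]=0x02, mem[0x16]=0x02, mem[0x19]=0xe2, mem[0x03]=0x14, mem[0x1a]=0x02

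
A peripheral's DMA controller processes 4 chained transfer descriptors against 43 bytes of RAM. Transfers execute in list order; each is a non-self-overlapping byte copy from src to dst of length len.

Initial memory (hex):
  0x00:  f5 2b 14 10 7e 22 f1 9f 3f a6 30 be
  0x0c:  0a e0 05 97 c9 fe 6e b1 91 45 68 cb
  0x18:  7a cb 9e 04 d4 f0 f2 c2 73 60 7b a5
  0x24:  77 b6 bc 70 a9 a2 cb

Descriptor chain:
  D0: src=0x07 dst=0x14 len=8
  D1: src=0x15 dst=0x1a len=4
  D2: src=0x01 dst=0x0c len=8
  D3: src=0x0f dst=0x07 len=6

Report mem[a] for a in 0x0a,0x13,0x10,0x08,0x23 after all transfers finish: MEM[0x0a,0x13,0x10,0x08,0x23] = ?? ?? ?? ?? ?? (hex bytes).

[0] 0x07->0x14 len=8 : 9f 3f a6 30 be 0a e0 05
[1] 0x15->0x1a len=4 : 3f a6 30 be
[2] 0x01->0x0c len=8 : 2b 14 10 7e 22 f1 9f 3f
[3] 0x0f->0x07 len=6 : 7e 22 f1 9f 3f 9f
query mem[0x0a]=0x9f, mem[0x13]=0x3f, mem[0x10]=0x22, mem[0x08]=0x22, mem[0x23]=0xa5

MEM[0x0a,0x13,0x10,0x08,0x23] = 9f 3f 22 22 a5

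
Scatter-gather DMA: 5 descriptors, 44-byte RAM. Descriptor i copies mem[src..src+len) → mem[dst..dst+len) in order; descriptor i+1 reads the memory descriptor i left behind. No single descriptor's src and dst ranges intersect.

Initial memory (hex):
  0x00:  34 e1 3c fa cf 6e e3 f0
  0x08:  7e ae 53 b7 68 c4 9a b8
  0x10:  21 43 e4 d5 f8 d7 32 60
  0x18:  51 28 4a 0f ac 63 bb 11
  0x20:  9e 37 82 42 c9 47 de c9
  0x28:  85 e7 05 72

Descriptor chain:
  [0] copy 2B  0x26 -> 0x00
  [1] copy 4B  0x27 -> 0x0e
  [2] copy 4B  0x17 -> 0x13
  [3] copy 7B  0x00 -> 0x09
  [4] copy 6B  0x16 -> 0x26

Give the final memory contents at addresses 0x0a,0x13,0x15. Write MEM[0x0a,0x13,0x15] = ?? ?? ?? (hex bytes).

MEM[0x0a,0x13,0x15] = c9 60 28

[0] 0x26->0x00 len=2 : de c9
[1] 0x27->0x0e len=4 : c9 85 e7 05
[2] 0x17->0x13 len=4 : 60 51 28 4a
[3] 0x00->0x09 len=7 : de c9 3c fa cf 6e e3
[4] 0x16->0x26 len=6 : 4a 60 51 28 4a 0f
query mem[0x0a]=0xc9, mem[0x13]=0x60, mem[0x15]=0x28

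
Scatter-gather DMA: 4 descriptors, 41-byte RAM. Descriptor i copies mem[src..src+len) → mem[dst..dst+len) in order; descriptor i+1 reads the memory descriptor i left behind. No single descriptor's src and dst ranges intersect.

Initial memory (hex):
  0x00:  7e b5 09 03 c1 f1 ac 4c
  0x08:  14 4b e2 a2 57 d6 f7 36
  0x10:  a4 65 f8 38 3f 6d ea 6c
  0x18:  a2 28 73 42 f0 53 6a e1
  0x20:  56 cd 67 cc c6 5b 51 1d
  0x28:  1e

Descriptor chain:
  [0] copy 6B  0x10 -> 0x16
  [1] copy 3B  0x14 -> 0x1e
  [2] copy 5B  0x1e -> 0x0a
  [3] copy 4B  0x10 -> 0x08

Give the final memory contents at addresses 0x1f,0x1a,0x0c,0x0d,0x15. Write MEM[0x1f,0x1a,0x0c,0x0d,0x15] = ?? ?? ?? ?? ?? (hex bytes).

  after D0: wrote 6B at 0x16 = a465f8383f6d
  after D1: wrote 3B at 0x1e = 3f6da4
  after D2: wrote 5B at 0x0a = 3f6da4cd67
  after D3: wrote 4B at 0x08 = a465f838
query mem[0x1f]=0x6d, mem[0x1a]=0x3f, mem[0x0c]=0xa4, mem[0x0d]=0xcd, mem[0x15]=0x6d

MEM[0x1f,0x1a,0x0c,0x0d,0x15] = 6d 3f a4 cd 6d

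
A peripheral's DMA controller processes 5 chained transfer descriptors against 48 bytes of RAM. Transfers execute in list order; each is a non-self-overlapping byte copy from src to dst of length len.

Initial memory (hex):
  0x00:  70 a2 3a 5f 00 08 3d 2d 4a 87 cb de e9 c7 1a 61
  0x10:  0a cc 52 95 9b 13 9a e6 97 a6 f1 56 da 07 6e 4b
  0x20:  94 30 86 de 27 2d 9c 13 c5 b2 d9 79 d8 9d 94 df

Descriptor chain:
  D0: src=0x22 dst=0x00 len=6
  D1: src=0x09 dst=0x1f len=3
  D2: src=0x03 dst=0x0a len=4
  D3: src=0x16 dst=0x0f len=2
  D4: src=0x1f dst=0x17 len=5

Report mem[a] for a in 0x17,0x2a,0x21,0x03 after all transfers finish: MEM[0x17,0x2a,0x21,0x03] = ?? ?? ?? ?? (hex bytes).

[0] 0x22->0x00 len=6 : 86 de 27 2d 9c 13
[1] 0x09->0x1f len=3 : 87 cb de
[2] 0x03->0x0a len=4 : 2d 9c 13 3d
[3] 0x16->0x0f len=2 : 9a e6
[4] 0x1f->0x17 len=5 : 87 cb de 86 de
query mem[0x17]=0x87, mem[0x2a]=0xd9, mem[0x21]=0xde, mem[0x03]=0x2d

MEM[0x17,0x2a,0x21,0x03] = 87 d9 de 2d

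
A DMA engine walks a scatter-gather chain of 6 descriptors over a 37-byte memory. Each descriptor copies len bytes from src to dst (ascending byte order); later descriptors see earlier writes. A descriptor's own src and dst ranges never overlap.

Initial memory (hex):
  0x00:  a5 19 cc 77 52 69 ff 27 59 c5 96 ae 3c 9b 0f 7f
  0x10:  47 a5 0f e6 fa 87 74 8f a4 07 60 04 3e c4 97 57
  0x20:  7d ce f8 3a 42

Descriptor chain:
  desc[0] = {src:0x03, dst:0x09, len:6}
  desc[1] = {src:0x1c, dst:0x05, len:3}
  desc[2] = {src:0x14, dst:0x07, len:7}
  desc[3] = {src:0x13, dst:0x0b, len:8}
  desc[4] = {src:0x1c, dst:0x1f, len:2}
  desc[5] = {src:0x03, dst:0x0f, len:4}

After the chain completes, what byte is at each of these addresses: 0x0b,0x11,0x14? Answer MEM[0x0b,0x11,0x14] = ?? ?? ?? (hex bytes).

MEM[0x0b,0x11,0x14] = e6 3e fa

D0: mem[0x09..0x0e] <- [77 52 69 ff 27 59]
D1: mem[0x05..0x07] <- [3e c4 97]
D2: mem[0x07..0x0d] <- [fa 87 74 8f a4 07 60]
D3: mem[0x0b..0x12] <- [e6 fa 87 74 8f a4 07 60]
D4: mem[0x1f..0x20] <- [3e c4]
D5: mem[0x0f..0x12] <- [77 52 3e c4]
query mem[0x0b]=0xe6, mem[0x11]=0x3e, mem[0x14]=0xfa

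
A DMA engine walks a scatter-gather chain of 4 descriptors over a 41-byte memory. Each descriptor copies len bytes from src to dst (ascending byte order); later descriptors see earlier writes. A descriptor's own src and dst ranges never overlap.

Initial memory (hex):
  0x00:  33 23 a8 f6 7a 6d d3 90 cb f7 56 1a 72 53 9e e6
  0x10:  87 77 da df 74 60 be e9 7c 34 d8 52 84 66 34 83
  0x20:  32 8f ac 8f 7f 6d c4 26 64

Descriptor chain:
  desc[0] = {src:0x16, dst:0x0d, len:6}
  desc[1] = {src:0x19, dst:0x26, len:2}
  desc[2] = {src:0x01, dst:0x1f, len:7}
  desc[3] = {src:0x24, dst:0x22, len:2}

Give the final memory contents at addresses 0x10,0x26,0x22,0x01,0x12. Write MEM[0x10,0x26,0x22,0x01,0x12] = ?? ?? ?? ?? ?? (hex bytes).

  after D0: wrote 6B at 0x0d = bee97c34d852
  after D1: wrote 2B at 0x26 = 34d8
  after D2: wrote 7B at 0x1f = 23a8f67a6dd390
  after D3: wrote 2B at 0x22 = d390
query mem[0x10]=0x34, mem[0x26]=0x34, mem[0x22]=0xd3, mem[0x01]=0x23, mem[0x12]=0x52

MEM[0x10,0x26,0x22,0x01,0x12] = 34 34 d3 23 52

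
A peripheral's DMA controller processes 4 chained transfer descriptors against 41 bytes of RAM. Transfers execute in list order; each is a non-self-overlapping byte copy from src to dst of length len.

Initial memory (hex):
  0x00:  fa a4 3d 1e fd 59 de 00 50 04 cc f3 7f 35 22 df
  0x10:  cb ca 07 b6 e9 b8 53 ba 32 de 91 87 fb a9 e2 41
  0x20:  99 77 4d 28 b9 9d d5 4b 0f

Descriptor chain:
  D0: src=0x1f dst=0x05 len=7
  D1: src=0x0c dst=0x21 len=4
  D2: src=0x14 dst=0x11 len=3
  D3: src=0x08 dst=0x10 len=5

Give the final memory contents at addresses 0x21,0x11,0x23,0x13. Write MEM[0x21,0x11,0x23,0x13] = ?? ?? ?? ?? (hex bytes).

MEM[0x21,0x11,0x23,0x13] = 7f 28 22 9d

#0 dst[0x05+7] := {0x41,0x99,0x77,0x4d,0x28,0xb9,0x9d}
#1 dst[0x21+4] := {0x7f,0x35,0x22,0xdf}
#2 dst[0x11+3] := {0xe9,0xb8,0x53}
#3 dst[0x10+5] := {0x4d,0x28,0xb9,0x9d,0x7f}
query mem[0x21]=0x7f, mem[0x11]=0x28, mem[0x23]=0x22, mem[0x13]=0x9d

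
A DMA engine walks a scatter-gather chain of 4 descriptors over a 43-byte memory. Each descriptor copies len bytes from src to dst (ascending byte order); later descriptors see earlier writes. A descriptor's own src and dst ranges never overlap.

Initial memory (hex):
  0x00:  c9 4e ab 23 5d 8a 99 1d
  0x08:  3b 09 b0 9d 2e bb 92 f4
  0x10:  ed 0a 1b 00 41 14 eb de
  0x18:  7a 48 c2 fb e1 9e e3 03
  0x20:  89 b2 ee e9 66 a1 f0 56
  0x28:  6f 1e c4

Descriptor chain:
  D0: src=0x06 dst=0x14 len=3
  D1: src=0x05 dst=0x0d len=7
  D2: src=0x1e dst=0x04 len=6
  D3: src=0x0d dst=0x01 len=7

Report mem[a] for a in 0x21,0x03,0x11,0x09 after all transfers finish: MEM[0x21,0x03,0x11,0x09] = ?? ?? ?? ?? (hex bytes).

[0] 0x06->0x14 len=3 : 99 1d 3b
[1] 0x05->0x0d len=7 : 8a 99 1d 3b 09 b0 9d
[2] 0x1e->0x04 len=6 : e3 03 89 b2 ee e9
[3] 0x0d->0x01 len=7 : 8a 99 1d 3b 09 b0 9d
query mem[0x21]=0xb2, mem[0x03]=0x1d, mem[0x11]=0x09, mem[0x09]=0xe9

MEM[0x21,0x03,0x11,0x09] = b2 1d 09 e9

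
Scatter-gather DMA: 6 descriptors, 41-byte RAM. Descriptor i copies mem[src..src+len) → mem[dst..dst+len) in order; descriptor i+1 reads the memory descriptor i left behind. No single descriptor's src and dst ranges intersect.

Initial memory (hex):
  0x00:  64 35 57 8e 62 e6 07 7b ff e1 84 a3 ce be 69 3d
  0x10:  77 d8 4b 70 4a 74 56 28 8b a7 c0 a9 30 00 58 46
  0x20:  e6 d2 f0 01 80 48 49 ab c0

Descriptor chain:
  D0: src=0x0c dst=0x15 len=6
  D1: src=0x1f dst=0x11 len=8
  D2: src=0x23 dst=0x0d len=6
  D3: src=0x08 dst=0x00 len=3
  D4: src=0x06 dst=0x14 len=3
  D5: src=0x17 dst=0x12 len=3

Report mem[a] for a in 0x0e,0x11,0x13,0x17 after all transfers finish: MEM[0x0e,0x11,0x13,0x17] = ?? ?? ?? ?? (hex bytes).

MEM[0x0e,0x11,0x13,0x17] = 80 ab 49 48

[0] 0x0c->0x15 len=6 : ce be 69 3d 77 d8
[1] 0x1f->0x11 len=8 : 46 e6 d2 f0 01 80 48 49
[2] 0x23->0x0d len=6 : 01 80 48 49 ab c0
[3] 0x08->0x00 len=3 : ff e1 84
[4] 0x06->0x14 len=3 : 07 7b ff
[5] 0x17->0x12 len=3 : 48 49 77
query mem[0x0e]=0x80, mem[0x11]=0xab, mem[0x13]=0x49, mem[0x17]=0x48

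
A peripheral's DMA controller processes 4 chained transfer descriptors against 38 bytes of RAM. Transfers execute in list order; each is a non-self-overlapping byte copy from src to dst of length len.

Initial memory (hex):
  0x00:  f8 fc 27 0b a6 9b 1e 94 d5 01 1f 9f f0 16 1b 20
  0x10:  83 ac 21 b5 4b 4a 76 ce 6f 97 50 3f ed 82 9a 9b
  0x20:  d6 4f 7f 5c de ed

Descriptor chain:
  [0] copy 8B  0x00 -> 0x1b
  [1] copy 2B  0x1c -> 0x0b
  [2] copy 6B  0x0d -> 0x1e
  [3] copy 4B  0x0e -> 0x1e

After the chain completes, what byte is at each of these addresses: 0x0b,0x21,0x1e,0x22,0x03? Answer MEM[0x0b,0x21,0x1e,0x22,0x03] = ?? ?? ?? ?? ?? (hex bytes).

MEM[0x0b,0x21,0x1e,0x22,0x03] = fc ac 1b ac 0b

#0 dst[0x1b+8] := {0xf8,0xfc,0x27,0x0b,0xa6,0x9b,0x1e,0x94}
#1 dst[0x0b+2] := {0xfc,0x27}
#2 dst[0x1e+6] := {0x16,0x1b,0x20,0x83,0xac,0x21}
#3 dst[0x1e+4] := {0x1b,0x20,0x83,0xac}
query mem[0x0b]=0xfc, mem[0x21]=0xac, mem[0x1e]=0x1b, mem[0x22]=0xac, mem[0x03]=0x0b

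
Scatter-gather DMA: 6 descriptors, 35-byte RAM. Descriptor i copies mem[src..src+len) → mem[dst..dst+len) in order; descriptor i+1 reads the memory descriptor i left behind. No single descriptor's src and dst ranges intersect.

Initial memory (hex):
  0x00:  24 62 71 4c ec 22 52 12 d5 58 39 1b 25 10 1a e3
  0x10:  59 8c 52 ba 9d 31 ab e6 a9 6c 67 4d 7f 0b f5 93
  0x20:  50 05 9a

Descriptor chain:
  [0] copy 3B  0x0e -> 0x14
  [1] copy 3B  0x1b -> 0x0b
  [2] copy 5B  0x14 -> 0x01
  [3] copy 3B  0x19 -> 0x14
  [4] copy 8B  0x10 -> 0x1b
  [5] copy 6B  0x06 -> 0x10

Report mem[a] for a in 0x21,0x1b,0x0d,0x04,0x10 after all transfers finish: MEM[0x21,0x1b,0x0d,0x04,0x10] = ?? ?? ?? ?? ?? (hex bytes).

  after D0: wrote 3B at 0x14 = 1ae359
  after D1: wrote 3B at 0x0b = 4d7f0b
  after D2: wrote 5B at 0x01 = 1ae359e6a9
  after D3: wrote 3B at 0x14 = 6c674d
  after D4: wrote 8B at 0x1b = 598c52ba6c674de6
  after D5: wrote 6B at 0x10 = 5212d558394d
query mem[0x21]=0x4d, mem[0x1b]=0x59, mem[0x0d]=0x0b, mem[0x04]=0xe6, mem[0x10]=0x52

MEM[0x21,0x1b,0x0d,0x04,0x10] = 4d 59 0b e6 52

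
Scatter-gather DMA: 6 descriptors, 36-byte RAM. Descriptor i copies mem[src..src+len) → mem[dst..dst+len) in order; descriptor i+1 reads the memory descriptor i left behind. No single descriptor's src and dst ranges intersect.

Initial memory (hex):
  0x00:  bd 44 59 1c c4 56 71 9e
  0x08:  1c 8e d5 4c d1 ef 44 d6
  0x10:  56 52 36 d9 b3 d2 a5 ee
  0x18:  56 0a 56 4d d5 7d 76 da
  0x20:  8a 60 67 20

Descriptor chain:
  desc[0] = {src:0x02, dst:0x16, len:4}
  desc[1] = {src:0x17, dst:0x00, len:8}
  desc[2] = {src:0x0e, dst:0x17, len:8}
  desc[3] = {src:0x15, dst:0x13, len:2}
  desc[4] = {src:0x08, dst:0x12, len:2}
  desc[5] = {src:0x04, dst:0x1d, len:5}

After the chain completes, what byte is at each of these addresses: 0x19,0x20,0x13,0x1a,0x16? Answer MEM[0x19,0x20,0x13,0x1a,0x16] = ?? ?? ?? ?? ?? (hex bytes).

MEM[0x19,0x20,0x13,0x1a,0x16] = 56 76 8e 52 59

  after D0: wrote 4B at 0x16 = 591cc456
  after D1: wrote 8B at 0x00 = 1cc456564dd57d76
  after D2: wrote 8B at 0x17 = 44d6565236d9b3d2
  after D3: wrote 2B at 0x13 = d259
  after D4: wrote 2B at 0x12 = 1c8e
  after D5: wrote 5B at 0x1d = 4dd57d761c
query mem[0x19]=0x56, mem[0x20]=0x76, mem[0x13]=0x8e, mem[0x1a]=0x52, mem[0x16]=0x59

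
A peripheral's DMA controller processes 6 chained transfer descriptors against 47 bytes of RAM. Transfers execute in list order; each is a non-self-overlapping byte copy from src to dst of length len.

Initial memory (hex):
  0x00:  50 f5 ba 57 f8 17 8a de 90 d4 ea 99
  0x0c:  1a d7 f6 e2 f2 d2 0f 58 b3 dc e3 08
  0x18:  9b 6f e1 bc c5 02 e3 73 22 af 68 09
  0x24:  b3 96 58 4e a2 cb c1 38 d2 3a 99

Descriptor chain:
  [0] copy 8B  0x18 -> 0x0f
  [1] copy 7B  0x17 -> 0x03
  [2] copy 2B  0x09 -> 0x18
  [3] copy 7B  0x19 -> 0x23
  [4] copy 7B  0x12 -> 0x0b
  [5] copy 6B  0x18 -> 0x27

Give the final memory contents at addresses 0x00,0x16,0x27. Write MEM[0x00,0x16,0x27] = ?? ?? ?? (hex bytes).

MEM[0x00,0x16,0x27] = 50 73 02

  after D0: wrote 8B at 0x0f = 9b6fe1bcc502e373
  after D1: wrote 7B at 0x03 = 089b6fe1bcc502
  after D2: wrote 2B at 0x18 = 02ea
  after D3: wrote 7B at 0x23 = eae1bcc502e373
  after D4: wrote 7B at 0x0b = bcc502e3730802
  after D5: wrote 6B at 0x27 = 02eae1bcc502
query mem[0x00]=0x50, mem[0x16]=0x73, mem[0x27]=0x02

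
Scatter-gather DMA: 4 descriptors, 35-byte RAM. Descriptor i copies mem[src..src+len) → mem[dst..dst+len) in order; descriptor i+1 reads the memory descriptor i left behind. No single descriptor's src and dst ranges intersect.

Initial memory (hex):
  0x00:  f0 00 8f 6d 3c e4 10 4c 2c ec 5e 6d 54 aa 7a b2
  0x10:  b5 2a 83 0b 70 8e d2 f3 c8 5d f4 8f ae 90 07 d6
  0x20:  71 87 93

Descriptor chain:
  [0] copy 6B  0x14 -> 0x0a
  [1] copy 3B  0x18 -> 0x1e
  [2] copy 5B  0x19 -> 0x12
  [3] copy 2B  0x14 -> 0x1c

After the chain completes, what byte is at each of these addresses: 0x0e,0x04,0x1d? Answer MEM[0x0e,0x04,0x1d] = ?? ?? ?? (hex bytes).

D0: mem[0x0a..0x0f] <- [70 8e d2 f3 c8 5d]
D1: mem[0x1e..0x20] <- [c8 5d f4]
D2: mem[0x12..0x16] <- [5d f4 8f ae 90]
D3: mem[0x1c..0x1d] <- [8f ae]
query mem[0x0e]=0xc8, mem[0x04]=0x3c, mem[0x1d]=0xae

MEM[0x0e,0x04,0x1d] = c8 3c ae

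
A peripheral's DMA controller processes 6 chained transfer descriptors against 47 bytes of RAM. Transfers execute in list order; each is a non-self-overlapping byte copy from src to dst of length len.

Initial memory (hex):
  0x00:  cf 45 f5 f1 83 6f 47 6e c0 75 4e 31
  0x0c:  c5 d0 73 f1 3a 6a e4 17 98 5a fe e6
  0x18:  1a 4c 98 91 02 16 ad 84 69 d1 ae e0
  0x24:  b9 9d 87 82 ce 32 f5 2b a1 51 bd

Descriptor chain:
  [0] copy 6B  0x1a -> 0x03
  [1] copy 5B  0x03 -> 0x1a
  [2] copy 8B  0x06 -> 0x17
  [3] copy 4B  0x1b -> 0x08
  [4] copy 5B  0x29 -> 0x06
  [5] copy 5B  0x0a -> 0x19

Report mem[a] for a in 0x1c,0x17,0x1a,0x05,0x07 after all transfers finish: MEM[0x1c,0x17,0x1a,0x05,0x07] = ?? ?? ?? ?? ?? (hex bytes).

[0] 0x1a->0x03 len=6 : 98 91 02 16 ad 84
[1] 0x03->0x1a len=5 : 98 91 02 16 ad
[2] 0x06->0x17 len=8 : 16 ad 84 75 4e 31 c5 d0
[3] 0x1b->0x08 len=4 : 4e 31 c5 d0
[4] 0x29->0x06 len=5 : 32 f5 2b a1 51
[5] 0x0a->0x19 len=5 : 51 d0 c5 d0 73
query mem[0x1c]=0xd0, mem[0x17]=0x16, mem[0x1a]=0xd0, mem[0x05]=0x02, mem[0x07]=0xf5

MEM[0x1c,0x17,0x1a,0x05,0x07] = d0 16 d0 02 f5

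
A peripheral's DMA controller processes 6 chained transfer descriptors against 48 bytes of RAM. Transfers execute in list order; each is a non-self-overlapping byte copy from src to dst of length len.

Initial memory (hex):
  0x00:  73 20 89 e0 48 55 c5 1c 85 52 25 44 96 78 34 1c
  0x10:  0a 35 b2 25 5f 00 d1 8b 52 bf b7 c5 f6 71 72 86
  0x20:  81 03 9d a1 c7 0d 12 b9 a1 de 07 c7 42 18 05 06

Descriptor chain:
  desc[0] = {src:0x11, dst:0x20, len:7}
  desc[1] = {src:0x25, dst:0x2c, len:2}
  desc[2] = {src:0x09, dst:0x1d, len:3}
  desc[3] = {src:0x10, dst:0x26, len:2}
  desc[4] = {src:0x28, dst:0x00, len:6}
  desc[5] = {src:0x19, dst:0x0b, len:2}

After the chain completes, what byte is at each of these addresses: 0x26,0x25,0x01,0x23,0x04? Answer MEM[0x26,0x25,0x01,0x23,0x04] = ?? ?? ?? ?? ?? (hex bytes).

MEM[0x26,0x25,0x01,0x23,0x04] = 0a d1 de 5f d1

#0 dst[0x20+7] := {0x35,0xb2,0x25,0x5f,0x00,0xd1,0x8b}
#1 dst[0x2c+2] := {0xd1,0x8b}
#2 dst[0x1d+3] := {0x52,0x25,0x44}
#3 dst[0x26+2] := {0x0a,0x35}
#4 dst[0x00+6] := {0xa1,0xde,0x07,0xc7,0xd1,0x8b}
#5 dst[0x0b+2] := {0xbf,0xb7}
query mem[0x26]=0x0a, mem[0x25]=0xd1, mem[0x01]=0xde, mem[0x23]=0x5f, mem[0x04]=0xd1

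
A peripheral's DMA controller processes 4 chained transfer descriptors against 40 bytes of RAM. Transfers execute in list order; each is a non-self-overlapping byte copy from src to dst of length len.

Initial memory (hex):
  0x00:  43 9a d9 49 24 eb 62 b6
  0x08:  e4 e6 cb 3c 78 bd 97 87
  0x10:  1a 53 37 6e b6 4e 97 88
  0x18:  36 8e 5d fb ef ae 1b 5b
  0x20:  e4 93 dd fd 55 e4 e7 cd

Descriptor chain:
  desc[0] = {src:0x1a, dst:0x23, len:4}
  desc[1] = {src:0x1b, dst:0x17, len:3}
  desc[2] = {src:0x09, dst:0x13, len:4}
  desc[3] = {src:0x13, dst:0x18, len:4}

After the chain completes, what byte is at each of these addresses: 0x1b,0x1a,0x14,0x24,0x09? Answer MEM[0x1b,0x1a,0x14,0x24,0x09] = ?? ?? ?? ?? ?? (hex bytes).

MEM[0x1b,0x1a,0x14,0x24,0x09] = 78 3c cb fb e6

D0: mem[0x23..0x26] <- [5d fb ef ae]
D1: mem[0x17..0x19] <- [fb ef ae]
D2: mem[0x13..0x16] <- [e6 cb 3c 78]
D3: mem[0x18..0x1b] <- [e6 cb 3c 78]
query mem[0x1b]=0x78, mem[0x1a]=0x3c, mem[0x14]=0xcb, mem[0x24]=0xfb, mem[0x09]=0xe6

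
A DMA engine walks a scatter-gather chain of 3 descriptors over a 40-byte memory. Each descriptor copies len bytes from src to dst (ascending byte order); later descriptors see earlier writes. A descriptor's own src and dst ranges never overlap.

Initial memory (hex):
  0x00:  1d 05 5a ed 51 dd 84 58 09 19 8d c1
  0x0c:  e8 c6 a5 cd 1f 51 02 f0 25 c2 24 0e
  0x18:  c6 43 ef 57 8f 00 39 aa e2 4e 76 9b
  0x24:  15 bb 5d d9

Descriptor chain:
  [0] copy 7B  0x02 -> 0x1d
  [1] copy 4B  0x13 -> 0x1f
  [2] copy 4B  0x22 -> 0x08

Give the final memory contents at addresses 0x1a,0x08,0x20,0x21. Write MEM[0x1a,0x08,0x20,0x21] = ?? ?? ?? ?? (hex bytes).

MEM[0x1a,0x08,0x20,0x21] = ef 24 25 c2

[0] 0x02->0x1d len=7 : 5a ed 51 dd 84 58 09
[1] 0x13->0x1f len=4 : f0 25 c2 24
[2] 0x22->0x08 len=4 : 24 09 15 bb
query mem[0x1a]=0xef, mem[0x08]=0x24, mem[0x20]=0x25, mem[0x21]=0xc2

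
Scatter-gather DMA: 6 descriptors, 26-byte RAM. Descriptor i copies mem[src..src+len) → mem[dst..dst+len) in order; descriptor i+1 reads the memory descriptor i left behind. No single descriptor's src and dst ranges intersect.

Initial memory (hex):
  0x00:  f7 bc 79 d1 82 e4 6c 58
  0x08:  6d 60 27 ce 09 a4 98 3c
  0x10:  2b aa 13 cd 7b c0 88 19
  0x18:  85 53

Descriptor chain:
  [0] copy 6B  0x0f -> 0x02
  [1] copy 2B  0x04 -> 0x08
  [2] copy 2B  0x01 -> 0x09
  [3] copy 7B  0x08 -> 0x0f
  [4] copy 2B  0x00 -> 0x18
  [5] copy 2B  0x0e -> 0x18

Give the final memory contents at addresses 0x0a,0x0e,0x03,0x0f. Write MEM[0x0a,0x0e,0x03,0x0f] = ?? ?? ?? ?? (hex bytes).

MEM[0x0a,0x0e,0x03,0x0f] = 3c 98 2b aa

D0: mem[0x02..0x07] <- [3c 2b aa 13 cd 7b]
D1: mem[0x08..0x09] <- [aa 13]
D2: mem[0x09..0x0a] <- [bc 3c]
D3: mem[0x0f..0x15] <- [aa bc 3c ce 09 a4 98]
D4: mem[0x18..0x19] <- [f7 bc]
D5: mem[0x18..0x19] <- [98 aa]
query mem[0x0a]=0x3c, mem[0x0e]=0x98, mem[0x03]=0x2b, mem[0x0f]=0xaa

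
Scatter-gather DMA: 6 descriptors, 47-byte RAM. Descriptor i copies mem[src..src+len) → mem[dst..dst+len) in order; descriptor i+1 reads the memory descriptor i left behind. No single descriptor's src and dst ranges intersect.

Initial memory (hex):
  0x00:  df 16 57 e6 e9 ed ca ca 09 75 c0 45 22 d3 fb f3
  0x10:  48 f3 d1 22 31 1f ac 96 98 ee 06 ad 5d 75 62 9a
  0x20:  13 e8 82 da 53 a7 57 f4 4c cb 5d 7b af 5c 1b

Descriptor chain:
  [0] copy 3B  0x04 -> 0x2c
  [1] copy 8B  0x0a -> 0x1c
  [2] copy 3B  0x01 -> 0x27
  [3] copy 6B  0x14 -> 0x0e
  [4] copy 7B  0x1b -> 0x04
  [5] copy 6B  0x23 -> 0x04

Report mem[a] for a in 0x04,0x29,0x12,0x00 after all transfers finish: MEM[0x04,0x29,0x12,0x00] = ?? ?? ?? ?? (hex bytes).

  after D0: wrote 3B at 0x2c = e9edca
  after D1: wrote 8B at 0x1c = c04522d3fbf348f3
  after D2: wrote 3B at 0x27 = 1657e6
  after D3: wrote 6B at 0x0e = 311fac9698ee
  after D4: wrote 7B at 0x04 = adc04522d3fbf3
  after D5: wrote 6B at 0x04 = f353a7571657
query mem[0x04]=0xf3, mem[0x29]=0xe6, mem[0x12]=0x98, mem[0x00]=0xdf

MEM[0x04,0x29,0x12,0x00] = f3 e6 98 df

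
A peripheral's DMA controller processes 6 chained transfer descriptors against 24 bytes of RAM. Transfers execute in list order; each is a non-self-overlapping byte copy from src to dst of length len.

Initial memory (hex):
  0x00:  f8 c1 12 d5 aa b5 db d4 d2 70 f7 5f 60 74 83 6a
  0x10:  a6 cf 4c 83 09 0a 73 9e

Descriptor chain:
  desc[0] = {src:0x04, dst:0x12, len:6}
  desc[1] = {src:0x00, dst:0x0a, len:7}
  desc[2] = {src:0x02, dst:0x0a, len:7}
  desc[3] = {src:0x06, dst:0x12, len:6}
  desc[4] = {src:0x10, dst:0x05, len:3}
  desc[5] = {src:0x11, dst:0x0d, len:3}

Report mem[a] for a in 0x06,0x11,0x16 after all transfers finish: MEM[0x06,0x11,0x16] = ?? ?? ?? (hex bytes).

  after D0: wrote 6B at 0x12 = aab5dbd4d270
  after D1: wrote 7B at 0x0a = f8c112d5aab5db
  after D2: wrote 7B at 0x0a = 12d5aab5dbd4d2
  after D3: wrote 6B at 0x12 = dbd4d27012d5
  after D4: wrote 3B at 0x05 = d2cfdb
  after D5: wrote 3B at 0x0d = cfdbd4
query mem[0x06]=0xcf, mem[0x11]=0xcf, mem[0x16]=0x12

MEM[0x06,0x11,0x16] = cf cf 12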